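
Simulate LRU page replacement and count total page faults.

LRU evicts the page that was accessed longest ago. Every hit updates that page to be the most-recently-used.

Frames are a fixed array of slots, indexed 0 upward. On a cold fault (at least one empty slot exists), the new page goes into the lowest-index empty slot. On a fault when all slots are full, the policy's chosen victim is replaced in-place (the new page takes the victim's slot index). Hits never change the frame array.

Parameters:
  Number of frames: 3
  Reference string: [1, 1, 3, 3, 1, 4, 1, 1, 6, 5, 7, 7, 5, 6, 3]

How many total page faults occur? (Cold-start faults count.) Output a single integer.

Answer: 7

Derivation:
Step 0: ref 1 → FAULT, frames=[1,-,-]
Step 1: ref 1 → HIT, frames=[1,-,-]
Step 2: ref 3 → FAULT, frames=[1,3,-]
Step 3: ref 3 → HIT, frames=[1,3,-]
Step 4: ref 1 → HIT, frames=[1,3,-]
Step 5: ref 4 → FAULT, frames=[1,3,4]
Step 6: ref 1 → HIT, frames=[1,3,4]
Step 7: ref 1 → HIT, frames=[1,3,4]
Step 8: ref 6 → FAULT (evict 3), frames=[1,6,4]
Step 9: ref 5 → FAULT (evict 4), frames=[1,6,5]
Step 10: ref 7 → FAULT (evict 1), frames=[7,6,5]
Step 11: ref 7 → HIT, frames=[7,6,5]
Step 12: ref 5 → HIT, frames=[7,6,5]
Step 13: ref 6 → HIT, frames=[7,6,5]
Step 14: ref 3 → FAULT (evict 7), frames=[3,6,5]
Total faults: 7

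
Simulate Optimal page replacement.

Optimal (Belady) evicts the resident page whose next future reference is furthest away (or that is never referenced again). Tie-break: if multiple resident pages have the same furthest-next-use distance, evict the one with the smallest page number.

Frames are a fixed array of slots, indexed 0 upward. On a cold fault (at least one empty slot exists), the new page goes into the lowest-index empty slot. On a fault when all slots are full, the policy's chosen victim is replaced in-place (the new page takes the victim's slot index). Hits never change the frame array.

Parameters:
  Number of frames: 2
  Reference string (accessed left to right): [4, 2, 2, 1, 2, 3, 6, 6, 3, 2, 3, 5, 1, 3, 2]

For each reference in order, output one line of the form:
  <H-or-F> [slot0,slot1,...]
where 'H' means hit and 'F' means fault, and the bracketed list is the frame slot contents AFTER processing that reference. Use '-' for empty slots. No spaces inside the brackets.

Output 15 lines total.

F [4,-]
F [4,2]
H [4,2]
F [1,2]
H [1,2]
F [3,2]
F [3,6]
H [3,6]
H [3,6]
F [3,2]
H [3,2]
F [3,5]
F [3,1]
H [3,1]
F [3,2]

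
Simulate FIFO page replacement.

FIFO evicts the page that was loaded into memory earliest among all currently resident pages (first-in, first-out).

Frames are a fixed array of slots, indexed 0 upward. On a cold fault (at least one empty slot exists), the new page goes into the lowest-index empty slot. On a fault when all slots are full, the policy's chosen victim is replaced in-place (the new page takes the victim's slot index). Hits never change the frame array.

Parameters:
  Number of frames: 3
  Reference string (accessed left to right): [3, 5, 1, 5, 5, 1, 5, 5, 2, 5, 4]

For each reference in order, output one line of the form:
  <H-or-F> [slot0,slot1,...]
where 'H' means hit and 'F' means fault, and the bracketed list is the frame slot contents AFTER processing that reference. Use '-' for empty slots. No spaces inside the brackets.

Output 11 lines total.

F [3,-,-]
F [3,5,-]
F [3,5,1]
H [3,5,1]
H [3,5,1]
H [3,5,1]
H [3,5,1]
H [3,5,1]
F [2,5,1]
H [2,5,1]
F [2,4,1]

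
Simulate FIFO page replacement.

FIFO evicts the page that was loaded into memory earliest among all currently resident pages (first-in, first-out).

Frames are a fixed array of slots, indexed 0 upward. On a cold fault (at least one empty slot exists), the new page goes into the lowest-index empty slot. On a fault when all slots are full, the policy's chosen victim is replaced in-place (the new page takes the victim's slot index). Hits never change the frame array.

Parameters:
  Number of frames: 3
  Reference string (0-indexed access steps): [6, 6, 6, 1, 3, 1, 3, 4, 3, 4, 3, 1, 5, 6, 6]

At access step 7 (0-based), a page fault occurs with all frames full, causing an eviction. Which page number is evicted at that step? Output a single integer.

Step 0: ref 6 -> FAULT, frames=[6,-,-]
Step 1: ref 6 -> HIT, frames=[6,-,-]
Step 2: ref 6 -> HIT, frames=[6,-,-]
Step 3: ref 1 -> FAULT, frames=[6,1,-]
Step 4: ref 3 -> FAULT, frames=[6,1,3]
Step 5: ref 1 -> HIT, frames=[6,1,3]
Step 6: ref 3 -> HIT, frames=[6,1,3]
Step 7: ref 4 -> FAULT, evict 6, frames=[4,1,3]
At step 7: evicted page 6

Answer: 6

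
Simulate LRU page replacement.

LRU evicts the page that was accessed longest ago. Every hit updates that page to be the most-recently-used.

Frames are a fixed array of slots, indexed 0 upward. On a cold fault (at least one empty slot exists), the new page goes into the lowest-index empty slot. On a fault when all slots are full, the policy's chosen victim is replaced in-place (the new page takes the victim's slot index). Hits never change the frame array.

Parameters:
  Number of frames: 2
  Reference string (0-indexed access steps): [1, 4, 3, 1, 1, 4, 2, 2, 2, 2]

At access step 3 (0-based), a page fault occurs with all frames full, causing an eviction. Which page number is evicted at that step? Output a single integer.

Step 0: ref 1 -> FAULT, frames=[1,-]
Step 1: ref 4 -> FAULT, frames=[1,4]
Step 2: ref 3 -> FAULT, evict 1, frames=[3,4]
Step 3: ref 1 -> FAULT, evict 4, frames=[3,1]
At step 3: evicted page 4

Answer: 4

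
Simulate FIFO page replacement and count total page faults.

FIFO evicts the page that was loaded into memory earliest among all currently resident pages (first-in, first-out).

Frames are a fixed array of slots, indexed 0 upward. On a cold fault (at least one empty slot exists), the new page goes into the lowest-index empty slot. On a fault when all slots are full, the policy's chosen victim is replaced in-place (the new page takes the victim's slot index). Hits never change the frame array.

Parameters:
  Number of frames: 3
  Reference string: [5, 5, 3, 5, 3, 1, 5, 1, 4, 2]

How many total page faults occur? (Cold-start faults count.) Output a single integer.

Answer: 5

Derivation:
Step 0: ref 5 → FAULT, frames=[5,-,-]
Step 1: ref 5 → HIT, frames=[5,-,-]
Step 2: ref 3 → FAULT, frames=[5,3,-]
Step 3: ref 5 → HIT, frames=[5,3,-]
Step 4: ref 3 → HIT, frames=[5,3,-]
Step 5: ref 1 → FAULT, frames=[5,3,1]
Step 6: ref 5 → HIT, frames=[5,3,1]
Step 7: ref 1 → HIT, frames=[5,3,1]
Step 8: ref 4 → FAULT (evict 5), frames=[4,3,1]
Step 9: ref 2 → FAULT (evict 3), frames=[4,2,1]
Total faults: 5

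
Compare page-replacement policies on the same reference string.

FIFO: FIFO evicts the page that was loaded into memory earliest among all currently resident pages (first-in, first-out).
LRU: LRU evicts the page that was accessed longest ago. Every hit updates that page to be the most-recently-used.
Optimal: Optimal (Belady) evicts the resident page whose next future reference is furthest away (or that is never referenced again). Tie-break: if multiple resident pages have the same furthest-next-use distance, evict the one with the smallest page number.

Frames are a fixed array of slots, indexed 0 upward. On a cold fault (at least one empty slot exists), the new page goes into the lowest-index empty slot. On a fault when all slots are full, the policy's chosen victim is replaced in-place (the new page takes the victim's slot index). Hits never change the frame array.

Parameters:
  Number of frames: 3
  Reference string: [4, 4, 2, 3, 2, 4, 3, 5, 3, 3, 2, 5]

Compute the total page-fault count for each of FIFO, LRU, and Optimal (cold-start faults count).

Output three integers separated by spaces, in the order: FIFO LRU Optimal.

--- FIFO ---
  step 0: ref 4 -> FAULT, frames=[4,-,-] (faults so far: 1)
  step 1: ref 4 -> HIT, frames=[4,-,-] (faults so far: 1)
  step 2: ref 2 -> FAULT, frames=[4,2,-] (faults so far: 2)
  step 3: ref 3 -> FAULT, frames=[4,2,3] (faults so far: 3)
  step 4: ref 2 -> HIT, frames=[4,2,3] (faults so far: 3)
  step 5: ref 4 -> HIT, frames=[4,2,3] (faults so far: 3)
  step 6: ref 3 -> HIT, frames=[4,2,3] (faults so far: 3)
  step 7: ref 5 -> FAULT, evict 4, frames=[5,2,3] (faults so far: 4)
  step 8: ref 3 -> HIT, frames=[5,2,3] (faults so far: 4)
  step 9: ref 3 -> HIT, frames=[5,2,3] (faults so far: 4)
  step 10: ref 2 -> HIT, frames=[5,2,3] (faults so far: 4)
  step 11: ref 5 -> HIT, frames=[5,2,3] (faults so far: 4)
  FIFO total faults: 4
--- LRU ---
  step 0: ref 4 -> FAULT, frames=[4,-,-] (faults so far: 1)
  step 1: ref 4 -> HIT, frames=[4,-,-] (faults so far: 1)
  step 2: ref 2 -> FAULT, frames=[4,2,-] (faults so far: 2)
  step 3: ref 3 -> FAULT, frames=[4,2,3] (faults so far: 3)
  step 4: ref 2 -> HIT, frames=[4,2,3] (faults so far: 3)
  step 5: ref 4 -> HIT, frames=[4,2,3] (faults so far: 3)
  step 6: ref 3 -> HIT, frames=[4,2,3] (faults so far: 3)
  step 7: ref 5 -> FAULT, evict 2, frames=[4,5,3] (faults so far: 4)
  step 8: ref 3 -> HIT, frames=[4,5,3] (faults so far: 4)
  step 9: ref 3 -> HIT, frames=[4,5,3] (faults so far: 4)
  step 10: ref 2 -> FAULT, evict 4, frames=[2,5,3] (faults so far: 5)
  step 11: ref 5 -> HIT, frames=[2,5,3] (faults so far: 5)
  LRU total faults: 5
--- Optimal ---
  step 0: ref 4 -> FAULT, frames=[4,-,-] (faults so far: 1)
  step 1: ref 4 -> HIT, frames=[4,-,-] (faults so far: 1)
  step 2: ref 2 -> FAULT, frames=[4,2,-] (faults so far: 2)
  step 3: ref 3 -> FAULT, frames=[4,2,3] (faults so far: 3)
  step 4: ref 2 -> HIT, frames=[4,2,3] (faults so far: 3)
  step 5: ref 4 -> HIT, frames=[4,2,3] (faults so far: 3)
  step 6: ref 3 -> HIT, frames=[4,2,3] (faults so far: 3)
  step 7: ref 5 -> FAULT, evict 4, frames=[5,2,3] (faults so far: 4)
  step 8: ref 3 -> HIT, frames=[5,2,3] (faults so far: 4)
  step 9: ref 3 -> HIT, frames=[5,2,3] (faults so far: 4)
  step 10: ref 2 -> HIT, frames=[5,2,3] (faults so far: 4)
  step 11: ref 5 -> HIT, frames=[5,2,3] (faults so far: 4)
  Optimal total faults: 4

Answer: 4 5 4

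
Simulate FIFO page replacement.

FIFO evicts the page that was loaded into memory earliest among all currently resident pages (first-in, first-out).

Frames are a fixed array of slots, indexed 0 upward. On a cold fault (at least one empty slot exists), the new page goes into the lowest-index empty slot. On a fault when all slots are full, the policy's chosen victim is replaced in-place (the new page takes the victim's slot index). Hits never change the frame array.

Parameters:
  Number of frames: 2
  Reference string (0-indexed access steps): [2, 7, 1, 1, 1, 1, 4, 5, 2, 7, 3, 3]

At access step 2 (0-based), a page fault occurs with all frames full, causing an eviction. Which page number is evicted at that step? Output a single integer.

Step 0: ref 2 -> FAULT, frames=[2,-]
Step 1: ref 7 -> FAULT, frames=[2,7]
Step 2: ref 1 -> FAULT, evict 2, frames=[1,7]
At step 2: evicted page 2

Answer: 2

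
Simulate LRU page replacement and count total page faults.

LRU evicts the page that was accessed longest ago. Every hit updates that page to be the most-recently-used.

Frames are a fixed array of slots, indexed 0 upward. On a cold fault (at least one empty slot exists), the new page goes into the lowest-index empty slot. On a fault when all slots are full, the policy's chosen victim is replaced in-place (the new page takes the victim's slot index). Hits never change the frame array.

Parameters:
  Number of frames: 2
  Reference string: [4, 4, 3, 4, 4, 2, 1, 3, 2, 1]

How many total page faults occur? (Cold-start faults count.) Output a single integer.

Answer: 7

Derivation:
Step 0: ref 4 → FAULT, frames=[4,-]
Step 1: ref 4 → HIT, frames=[4,-]
Step 2: ref 3 → FAULT, frames=[4,3]
Step 3: ref 4 → HIT, frames=[4,3]
Step 4: ref 4 → HIT, frames=[4,3]
Step 5: ref 2 → FAULT (evict 3), frames=[4,2]
Step 6: ref 1 → FAULT (evict 4), frames=[1,2]
Step 7: ref 3 → FAULT (evict 2), frames=[1,3]
Step 8: ref 2 → FAULT (evict 1), frames=[2,3]
Step 9: ref 1 → FAULT (evict 3), frames=[2,1]
Total faults: 7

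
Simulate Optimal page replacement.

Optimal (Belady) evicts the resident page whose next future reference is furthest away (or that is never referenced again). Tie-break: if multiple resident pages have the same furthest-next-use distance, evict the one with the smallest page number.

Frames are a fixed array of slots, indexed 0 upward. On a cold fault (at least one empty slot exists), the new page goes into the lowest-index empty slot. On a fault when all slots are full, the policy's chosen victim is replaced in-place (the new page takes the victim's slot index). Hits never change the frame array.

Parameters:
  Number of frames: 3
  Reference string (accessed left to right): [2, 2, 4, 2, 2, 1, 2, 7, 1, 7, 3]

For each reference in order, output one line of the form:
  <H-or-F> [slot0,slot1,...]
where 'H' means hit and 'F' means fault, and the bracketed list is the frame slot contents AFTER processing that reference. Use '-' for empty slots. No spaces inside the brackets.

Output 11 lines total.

F [2,-,-]
H [2,-,-]
F [2,4,-]
H [2,4,-]
H [2,4,-]
F [2,4,1]
H [2,4,1]
F [7,4,1]
H [7,4,1]
H [7,4,1]
F [7,4,3]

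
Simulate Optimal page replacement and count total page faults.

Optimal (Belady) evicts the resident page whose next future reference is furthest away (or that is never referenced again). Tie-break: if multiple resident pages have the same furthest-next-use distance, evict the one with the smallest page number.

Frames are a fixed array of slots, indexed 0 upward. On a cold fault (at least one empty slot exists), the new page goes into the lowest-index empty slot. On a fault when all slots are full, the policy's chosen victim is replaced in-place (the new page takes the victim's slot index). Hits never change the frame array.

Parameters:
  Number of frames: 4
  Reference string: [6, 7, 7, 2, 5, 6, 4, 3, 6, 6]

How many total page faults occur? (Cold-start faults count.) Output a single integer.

Answer: 6

Derivation:
Step 0: ref 6 → FAULT, frames=[6,-,-,-]
Step 1: ref 7 → FAULT, frames=[6,7,-,-]
Step 2: ref 7 → HIT, frames=[6,7,-,-]
Step 3: ref 2 → FAULT, frames=[6,7,2,-]
Step 4: ref 5 → FAULT, frames=[6,7,2,5]
Step 5: ref 6 → HIT, frames=[6,7,2,5]
Step 6: ref 4 → FAULT (evict 2), frames=[6,7,4,5]
Step 7: ref 3 → FAULT (evict 4), frames=[6,7,3,5]
Step 8: ref 6 → HIT, frames=[6,7,3,5]
Step 9: ref 6 → HIT, frames=[6,7,3,5]
Total faults: 6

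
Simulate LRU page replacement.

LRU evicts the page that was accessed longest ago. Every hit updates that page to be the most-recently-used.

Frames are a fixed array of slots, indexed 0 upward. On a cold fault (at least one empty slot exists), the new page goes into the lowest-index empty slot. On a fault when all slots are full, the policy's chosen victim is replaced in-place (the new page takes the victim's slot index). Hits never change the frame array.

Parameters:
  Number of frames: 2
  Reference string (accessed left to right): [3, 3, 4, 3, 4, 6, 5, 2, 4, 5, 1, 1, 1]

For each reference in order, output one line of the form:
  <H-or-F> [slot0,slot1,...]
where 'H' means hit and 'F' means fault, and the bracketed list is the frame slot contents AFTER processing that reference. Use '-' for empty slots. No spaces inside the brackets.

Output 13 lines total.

F [3,-]
H [3,-]
F [3,4]
H [3,4]
H [3,4]
F [6,4]
F [6,5]
F [2,5]
F [2,4]
F [5,4]
F [5,1]
H [5,1]
H [5,1]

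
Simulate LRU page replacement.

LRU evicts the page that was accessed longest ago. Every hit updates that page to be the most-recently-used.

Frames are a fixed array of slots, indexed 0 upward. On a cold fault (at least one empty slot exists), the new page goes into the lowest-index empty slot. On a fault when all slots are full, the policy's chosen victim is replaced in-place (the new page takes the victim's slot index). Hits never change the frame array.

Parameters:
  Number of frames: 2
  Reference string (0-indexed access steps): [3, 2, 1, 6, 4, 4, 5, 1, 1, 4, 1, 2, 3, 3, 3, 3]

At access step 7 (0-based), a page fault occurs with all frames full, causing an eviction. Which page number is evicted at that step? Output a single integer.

Step 0: ref 3 -> FAULT, frames=[3,-]
Step 1: ref 2 -> FAULT, frames=[3,2]
Step 2: ref 1 -> FAULT, evict 3, frames=[1,2]
Step 3: ref 6 -> FAULT, evict 2, frames=[1,6]
Step 4: ref 4 -> FAULT, evict 1, frames=[4,6]
Step 5: ref 4 -> HIT, frames=[4,6]
Step 6: ref 5 -> FAULT, evict 6, frames=[4,5]
Step 7: ref 1 -> FAULT, evict 4, frames=[1,5]
At step 7: evicted page 4

Answer: 4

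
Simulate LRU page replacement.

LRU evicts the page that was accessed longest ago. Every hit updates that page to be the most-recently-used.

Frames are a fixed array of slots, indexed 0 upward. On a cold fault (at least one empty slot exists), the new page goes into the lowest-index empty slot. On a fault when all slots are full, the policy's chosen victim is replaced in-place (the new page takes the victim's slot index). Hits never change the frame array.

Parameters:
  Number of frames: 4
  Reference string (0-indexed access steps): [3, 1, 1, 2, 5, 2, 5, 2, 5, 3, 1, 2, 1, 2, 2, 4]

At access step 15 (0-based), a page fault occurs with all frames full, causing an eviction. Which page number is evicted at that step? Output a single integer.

Step 0: ref 3 -> FAULT, frames=[3,-,-,-]
Step 1: ref 1 -> FAULT, frames=[3,1,-,-]
Step 2: ref 1 -> HIT, frames=[3,1,-,-]
Step 3: ref 2 -> FAULT, frames=[3,1,2,-]
Step 4: ref 5 -> FAULT, frames=[3,1,2,5]
Step 5: ref 2 -> HIT, frames=[3,1,2,5]
Step 6: ref 5 -> HIT, frames=[3,1,2,5]
Step 7: ref 2 -> HIT, frames=[3,1,2,5]
Step 8: ref 5 -> HIT, frames=[3,1,2,5]
Step 9: ref 3 -> HIT, frames=[3,1,2,5]
Step 10: ref 1 -> HIT, frames=[3,1,2,5]
Step 11: ref 2 -> HIT, frames=[3,1,2,5]
Step 12: ref 1 -> HIT, frames=[3,1,2,5]
Step 13: ref 2 -> HIT, frames=[3,1,2,5]
Step 14: ref 2 -> HIT, frames=[3,1,2,5]
Step 15: ref 4 -> FAULT, evict 5, frames=[3,1,2,4]
At step 15: evicted page 5

Answer: 5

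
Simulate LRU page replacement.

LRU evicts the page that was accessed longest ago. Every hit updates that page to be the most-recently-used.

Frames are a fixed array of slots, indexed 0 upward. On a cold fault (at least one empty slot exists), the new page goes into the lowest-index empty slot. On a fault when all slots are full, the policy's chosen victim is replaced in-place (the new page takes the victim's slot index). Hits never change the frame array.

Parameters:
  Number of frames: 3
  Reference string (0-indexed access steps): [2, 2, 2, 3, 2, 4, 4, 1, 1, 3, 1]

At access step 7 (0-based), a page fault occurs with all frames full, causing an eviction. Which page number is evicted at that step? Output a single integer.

Answer: 3

Derivation:
Step 0: ref 2 -> FAULT, frames=[2,-,-]
Step 1: ref 2 -> HIT, frames=[2,-,-]
Step 2: ref 2 -> HIT, frames=[2,-,-]
Step 3: ref 3 -> FAULT, frames=[2,3,-]
Step 4: ref 2 -> HIT, frames=[2,3,-]
Step 5: ref 4 -> FAULT, frames=[2,3,4]
Step 6: ref 4 -> HIT, frames=[2,3,4]
Step 7: ref 1 -> FAULT, evict 3, frames=[2,1,4]
At step 7: evicted page 3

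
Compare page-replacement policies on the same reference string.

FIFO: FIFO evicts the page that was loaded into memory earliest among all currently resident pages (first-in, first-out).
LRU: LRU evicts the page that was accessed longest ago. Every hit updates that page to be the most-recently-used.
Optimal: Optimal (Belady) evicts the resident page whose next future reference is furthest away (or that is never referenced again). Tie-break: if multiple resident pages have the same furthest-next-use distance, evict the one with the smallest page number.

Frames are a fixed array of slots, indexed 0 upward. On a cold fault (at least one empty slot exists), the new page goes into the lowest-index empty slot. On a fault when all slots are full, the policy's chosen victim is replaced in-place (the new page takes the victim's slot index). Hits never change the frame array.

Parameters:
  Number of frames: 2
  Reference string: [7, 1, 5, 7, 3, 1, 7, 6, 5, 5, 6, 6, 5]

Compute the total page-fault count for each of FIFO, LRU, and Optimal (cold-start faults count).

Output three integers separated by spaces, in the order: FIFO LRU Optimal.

--- FIFO ---
  step 0: ref 7 -> FAULT, frames=[7,-] (faults so far: 1)
  step 1: ref 1 -> FAULT, frames=[7,1] (faults so far: 2)
  step 2: ref 5 -> FAULT, evict 7, frames=[5,1] (faults so far: 3)
  step 3: ref 7 -> FAULT, evict 1, frames=[5,7] (faults so far: 4)
  step 4: ref 3 -> FAULT, evict 5, frames=[3,7] (faults so far: 5)
  step 5: ref 1 -> FAULT, evict 7, frames=[3,1] (faults so far: 6)
  step 6: ref 7 -> FAULT, evict 3, frames=[7,1] (faults so far: 7)
  step 7: ref 6 -> FAULT, evict 1, frames=[7,6] (faults so far: 8)
  step 8: ref 5 -> FAULT, evict 7, frames=[5,6] (faults so far: 9)
  step 9: ref 5 -> HIT, frames=[5,6] (faults so far: 9)
  step 10: ref 6 -> HIT, frames=[5,6] (faults so far: 9)
  step 11: ref 6 -> HIT, frames=[5,6] (faults so far: 9)
  step 12: ref 5 -> HIT, frames=[5,6] (faults so far: 9)
  FIFO total faults: 9
--- LRU ---
  step 0: ref 7 -> FAULT, frames=[7,-] (faults so far: 1)
  step 1: ref 1 -> FAULT, frames=[7,1] (faults so far: 2)
  step 2: ref 5 -> FAULT, evict 7, frames=[5,1] (faults so far: 3)
  step 3: ref 7 -> FAULT, evict 1, frames=[5,7] (faults so far: 4)
  step 4: ref 3 -> FAULT, evict 5, frames=[3,7] (faults so far: 5)
  step 5: ref 1 -> FAULT, evict 7, frames=[3,1] (faults so far: 6)
  step 6: ref 7 -> FAULT, evict 3, frames=[7,1] (faults so far: 7)
  step 7: ref 6 -> FAULT, evict 1, frames=[7,6] (faults so far: 8)
  step 8: ref 5 -> FAULT, evict 7, frames=[5,6] (faults so far: 9)
  step 9: ref 5 -> HIT, frames=[5,6] (faults so far: 9)
  step 10: ref 6 -> HIT, frames=[5,6] (faults so far: 9)
  step 11: ref 6 -> HIT, frames=[5,6] (faults so far: 9)
  step 12: ref 5 -> HIT, frames=[5,6] (faults so far: 9)
  LRU total faults: 9
--- Optimal ---
  step 0: ref 7 -> FAULT, frames=[7,-] (faults so far: 1)
  step 1: ref 1 -> FAULT, frames=[7,1] (faults so far: 2)
  step 2: ref 5 -> FAULT, evict 1, frames=[7,5] (faults so far: 3)
  step 3: ref 7 -> HIT, frames=[7,5] (faults so far: 3)
  step 4: ref 3 -> FAULT, evict 5, frames=[7,3] (faults so far: 4)
  step 5: ref 1 -> FAULT, evict 3, frames=[7,1] (faults so far: 5)
  step 6: ref 7 -> HIT, frames=[7,1] (faults so far: 5)
  step 7: ref 6 -> FAULT, evict 1, frames=[7,6] (faults so far: 6)
  step 8: ref 5 -> FAULT, evict 7, frames=[5,6] (faults so far: 7)
  step 9: ref 5 -> HIT, frames=[5,6] (faults so far: 7)
  step 10: ref 6 -> HIT, frames=[5,6] (faults so far: 7)
  step 11: ref 6 -> HIT, frames=[5,6] (faults so far: 7)
  step 12: ref 5 -> HIT, frames=[5,6] (faults so far: 7)
  Optimal total faults: 7

Answer: 9 9 7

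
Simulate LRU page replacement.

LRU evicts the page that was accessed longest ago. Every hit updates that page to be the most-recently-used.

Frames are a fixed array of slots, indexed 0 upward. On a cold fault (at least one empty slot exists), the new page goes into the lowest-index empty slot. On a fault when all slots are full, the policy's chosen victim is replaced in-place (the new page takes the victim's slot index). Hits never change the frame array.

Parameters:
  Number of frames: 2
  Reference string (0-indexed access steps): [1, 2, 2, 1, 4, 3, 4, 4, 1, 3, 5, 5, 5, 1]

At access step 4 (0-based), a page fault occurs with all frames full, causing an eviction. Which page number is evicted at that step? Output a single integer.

Step 0: ref 1 -> FAULT, frames=[1,-]
Step 1: ref 2 -> FAULT, frames=[1,2]
Step 2: ref 2 -> HIT, frames=[1,2]
Step 3: ref 1 -> HIT, frames=[1,2]
Step 4: ref 4 -> FAULT, evict 2, frames=[1,4]
At step 4: evicted page 2

Answer: 2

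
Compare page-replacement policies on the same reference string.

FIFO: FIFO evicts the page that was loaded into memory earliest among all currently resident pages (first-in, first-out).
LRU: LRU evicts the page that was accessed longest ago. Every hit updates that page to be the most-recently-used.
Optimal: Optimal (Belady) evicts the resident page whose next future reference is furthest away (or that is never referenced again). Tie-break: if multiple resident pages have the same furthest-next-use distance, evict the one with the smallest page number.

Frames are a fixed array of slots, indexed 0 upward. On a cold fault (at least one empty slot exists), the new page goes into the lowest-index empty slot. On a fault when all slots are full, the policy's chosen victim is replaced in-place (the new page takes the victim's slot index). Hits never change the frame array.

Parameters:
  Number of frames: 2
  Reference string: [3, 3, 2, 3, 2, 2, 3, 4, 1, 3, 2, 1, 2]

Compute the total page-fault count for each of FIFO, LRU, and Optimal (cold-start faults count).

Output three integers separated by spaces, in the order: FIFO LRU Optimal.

Answer: 7 7 5

Derivation:
--- FIFO ---
  step 0: ref 3 -> FAULT, frames=[3,-] (faults so far: 1)
  step 1: ref 3 -> HIT, frames=[3,-] (faults so far: 1)
  step 2: ref 2 -> FAULT, frames=[3,2] (faults so far: 2)
  step 3: ref 3 -> HIT, frames=[3,2] (faults so far: 2)
  step 4: ref 2 -> HIT, frames=[3,2] (faults so far: 2)
  step 5: ref 2 -> HIT, frames=[3,2] (faults so far: 2)
  step 6: ref 3 -> HIT, frames=[3,2] (faults so far: 2)
  step 7: ref 4 -> FAULT, evict 3, frames=[4,2] (faults so far: 3)
  step 8: ref 1 -> FAULT, evict 2, frames=[4,1] (faults so far: 4)
  step 9: ref 3 -> FAULT, evict 4, frames=[3,1] (faults so far: 5)
  step 10: ref 2 -> FAULT, evict 1, frames=[3,2] (faults so far: 6)
  step 11: ref 1 -> FAULT, evict 3, frames=[1,2] (faults so far: 7)
  step 12: ref 2 -> HIT, frames=[1,2] (faults so far: 7)
  FIFO total faults: 7
--- LRU ---
  step 0: ref 3 -> FAULT, frames=[3,-] (faults so far: 1)
  step 1: ref 3 -> HIT, frames=[3,-] (faults so far: 1)
  step 2: ref 2 -> FAULT, frames=[3,2] (faults so far: 2)
  step 3: ref 3 -> HIT, frames=[3,2] (faults so far: 2)
  step 4: ref 2 -> HIT, frames=[3,2] (faults so far: 2)
  step 5: ref 2 -> HIT, frames=[3,2] (faults so far: 2)
  step 6: ref 3 -> HIT, frames=[3,2] (faults so far: 2)
  step 7: ref 4 -> FAULT, evict 2, frames=[3,4] (faults so far: 3)
  step 8: ref 1 -> FAULT, evict 3, frames=[1,4] (faults so far: 4)
  step 9: ref 3 -> FAULT, evict 4, frames=[1,3] (faults so far: 5)
  step 10: ref 2 -> FAULT, evict 1, frames=[2,3] (faults so far: 6)
  step 11: ref 1 -> FAULT, evict 3, frames=[2,1] (faults so far: 7)
  step 12: ref 2 -> HIT, frames=[2,1] (faults so far: 7)
  LRU total faults: 7
--- Optimal ---
  step 0: ref 3 -> FAULT, frames=[3,-] (faults so far: 1)
  step 1: ref 3 -> HIT, frames=[3,-] (faults so far: 1)
  step 2: ref 2 -> FAULT, frames=[3,2] (faults so far: 2)
  step 3: ref 3 -> HIT, frames=[3,2] (faults so far: 2)
  step 4: ref 2 -> HIT, frames=[3,2] (faults so far: 2)
  step 5: ref 2 -> HIT, frames=[3,2] (faults so far: 2)
  step 6: ref 3 -> HIT, frames=[3,2] (faults so far: 2)
  step 7: ref 4 -> FAULT, evict 2, frames=[3,4] (faults so far: 3)
  step 8: ref 1 -> FAULT, evict 4, frames=[3,1] (faults so far: 4)
  step 9: ref 3 -> HIT, frames=[3,1] (faults so far: 4)
  step 10: ref 2 -> FAULT, evict 3, frames=[2,1] (faults so far: 5)
  step 11: ref 1 -> HIT, frames=[2,1] (faults so far: 5)
  step 12: ref 2 -> HIT, frames=[2,1] (faults so far: 5)
  Optimal total faults: 5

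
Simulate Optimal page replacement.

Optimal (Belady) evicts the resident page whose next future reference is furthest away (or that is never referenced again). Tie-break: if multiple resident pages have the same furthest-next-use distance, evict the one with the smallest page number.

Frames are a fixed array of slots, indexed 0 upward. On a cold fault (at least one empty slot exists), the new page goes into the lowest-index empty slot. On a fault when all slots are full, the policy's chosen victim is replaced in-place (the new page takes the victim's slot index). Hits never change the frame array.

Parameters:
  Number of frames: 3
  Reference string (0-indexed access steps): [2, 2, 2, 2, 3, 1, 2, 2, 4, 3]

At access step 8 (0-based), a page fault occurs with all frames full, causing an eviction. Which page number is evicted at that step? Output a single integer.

Answer: 1

Derivation:
Step 0: ref 2 -> FAULT, frames=[2,-,-]
Step 1: ref 2 -> HIT, frames=[2,-,-]
Step 2: ref 2 -> HIT, frames=[2,-,-]
Step 3: ref 2 -> HIT, frames=[2,-,-]
Step 4: ref 3 -> FAULT, frames=[2,3,-]
Step 5: ref 1 -> FAULT, frames=[2,3,1]
Step 6: ref 2 -> HIT, frames=[2,3,1]
Step 7: ref 2 -> HIT, frames=[2,3,1]
Step 8: ref 4 -> FAULT, evict 1, frames=[2,3,4]
At step 8: evicted page 1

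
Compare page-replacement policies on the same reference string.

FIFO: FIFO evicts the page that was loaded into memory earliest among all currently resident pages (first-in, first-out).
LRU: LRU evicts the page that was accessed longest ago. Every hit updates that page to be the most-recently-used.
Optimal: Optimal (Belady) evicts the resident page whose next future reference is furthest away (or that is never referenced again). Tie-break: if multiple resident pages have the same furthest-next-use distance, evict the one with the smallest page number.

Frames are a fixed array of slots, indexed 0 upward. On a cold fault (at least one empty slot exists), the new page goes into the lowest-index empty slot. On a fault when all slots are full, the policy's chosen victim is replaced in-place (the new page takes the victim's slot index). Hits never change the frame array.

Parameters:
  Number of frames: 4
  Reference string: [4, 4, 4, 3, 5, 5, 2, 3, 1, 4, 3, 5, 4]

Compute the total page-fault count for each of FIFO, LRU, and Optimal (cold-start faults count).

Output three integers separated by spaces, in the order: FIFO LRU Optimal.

--- FIFO ---
  step 0: ref 4 -> FAULT, frames=[4,-,-,-] (faults so far: 1)
  step 1: ref 4 -> HIT, frames=[4,-,-,-] (faults so far: 1)
  step 2: ref 4 -> HIT, frames=[4,-,-,-] (faults so far: 1)
  step 3: ref 3 -> FAULT, frames=[4,3,-,-] (faults so far: 2)
  step 4: ref 5 -> FAULT, frames=[4,3,5,-] (faults so far: 3)
  step 5: ref 5 -> HIT, frames=[4,3,5,-] (faults so far: 3)
  step 6: ref 2 -> FAULT, frames=[4,3,5,2] (faults so far: 4)
  step 7: ref 3 -> HIT, frames=[4,3,5,2] (faults so far: 4)
  step 8: ref 1 -> FAULT, evict 4, frames=[1,3,5,2] (faults so far: 5)
  step 9: ref 4 -> FAULT, evict 3, frames=[1,4,5,2] (faults so far: 6)
  step 10: ref 3 -> FAULT, evict 5, frames=[1,4,3,2] (faults so far: 7)
  step 11: ref 5 -> FAULT, evict 2, frames=[1,4,3,5] (faults so far: 8)
  step 12: ref 4 -> HIT, frames=[1,4,3,5] (faults so far: 8)
  FIFO total faults: 8
--- LRU ---
  step 0: ref 4 -> FAULT, frames=[4,-,-,-] (faults so far: 1)
  step 1: ref 4 -> HIT, frames=[4,-,-,-] (faults so far: 1)
  step 2: ref 4 -> HIT, frames=[4,-,-,-] (faults so far: 1)
  step 3: ref 3 -> FAULT, frames=[4,3,-,-] (faults so far: 2)
  step 4: ref 5 -> FAULT, frames=[4,3,5,-] (faults so far: 3)
  step 5: ref 5 -> HIT, frames=[4,3,5,-] (faults so far: 3)
  step 6: ref 2 -> FAULT, frames=[4,3,5,2] (faults so far: 4)
  step 7: ref 3 -> HIT, frames=[4,3,5,2] (faults so far: 4)
  step 8: ref 1 -> FAULT, evict 4, frames=[1,3,5,2] (faults so far: 5)
  step 9: ref 4 -> FAULT, evict 5, frames=[1,3,4,2] (faults so far: 6)
  step 10: ref 3 -> HIT, frames=[1,3,4,2] (faults so far: 6)
  step 11: ref 5 -> FAULT, evict 2, frames=[1,3,4,5] (faults so far: 7)
  step 12: ref 4 -> HIT, frames=[1,3,4,5] (faults so far: 7)
  LRU total faults: 7
--- Optimal ---
  step 0: ref 4 -> FAULT, frames=[4,-,-,-] (faults so far: 1)
  step 1: ref 4 -> HIT, frames=[4,-,-,-] (faults so far: 1)
  step 2: ref 4 -> HIT, frames=[4,-,-,-] (faults so far: 1)
  step 3: ref 3 -> FAULT, frames=[4,3,-,-] (faults so far: 2)
  step 4: ref 5 -> FAULT, frames=[4,3,5,-] (faults so far: 3)
  step 5: ref 5 -> HIT, frames=[4,3,5,-] (faults so far: 3)
  step 6: ref 2 -> FAULT, frames=[4,3,5,2] (faults so far: 4)
  step 7: ref 3 -> HIT, frames=[4,3,5,2] (faults so far: 4)
  step 8: ref 1 -> FAULT, evict 2, frames=[4,3,5,1] (faults so far: 5)
  step 9: ref 4 -> HIT, frames=[4,3,5,1] (faults so far: 5)
  step 10: ref 3 -> HIT, frames=[4,3,5,1] (faults so far: 5)
  step 11: ref 5 -> HIT, frames=[4,3,5,1] (faults so far: 5)
  step 12: ref 4 -> HIT, frames=[4,3,5,1] (faults so far: 5)
  Optimal total faults: 5

Answer: 8 7 5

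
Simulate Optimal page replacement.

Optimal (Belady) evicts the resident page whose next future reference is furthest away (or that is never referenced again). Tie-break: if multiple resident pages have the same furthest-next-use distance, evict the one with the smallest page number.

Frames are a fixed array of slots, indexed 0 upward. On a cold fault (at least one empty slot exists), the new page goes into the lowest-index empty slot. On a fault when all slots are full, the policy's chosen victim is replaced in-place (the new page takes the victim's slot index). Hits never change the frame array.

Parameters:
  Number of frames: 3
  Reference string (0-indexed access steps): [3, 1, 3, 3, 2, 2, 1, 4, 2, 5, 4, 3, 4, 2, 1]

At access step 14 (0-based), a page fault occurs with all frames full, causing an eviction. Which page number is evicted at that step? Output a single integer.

Answer: 2

Derivation:
Step 0: ref 3 -> FAULT, frames=[3,-,-]
Step 1: ref 1 -> FAULT, frames=[3,1,-]
Step 2: ref 3 -> HIT, frames=[3,1,-]
Step 3: ref 3 -> HIT, frames=[3,1,-]
Step 4: ref 2 -> FAULT, frames=[3,1,2]
Step 5: ref 2 -> HIT, frames=[3,1,2]
Step 6: ref 1 -> HIT, frames=[3,1,2]
Step 7: ref 4 -> FAULT, evict 1, frames=[3,4,2]
Step 8: ref 2 -> HIT, frames=[3,4,2]
Step 9: ref 5 -> FAULT, evict 2, frames=[3,4,5]
Step 10: ref 4 -> HIT, frames=[3,4,5]
Step 11: ref 3 -> HIT, frames=[3,4,5]
Step 12: ref 4 -> HIT, frames=[3,4,5]
Step 13: ref 2 -> FAULT, evict 3, frames=[2,4,5]
Step 14: ref 1 -> FAULT, evict 2, frames=[1,4,5]
At step 14: evicted page 2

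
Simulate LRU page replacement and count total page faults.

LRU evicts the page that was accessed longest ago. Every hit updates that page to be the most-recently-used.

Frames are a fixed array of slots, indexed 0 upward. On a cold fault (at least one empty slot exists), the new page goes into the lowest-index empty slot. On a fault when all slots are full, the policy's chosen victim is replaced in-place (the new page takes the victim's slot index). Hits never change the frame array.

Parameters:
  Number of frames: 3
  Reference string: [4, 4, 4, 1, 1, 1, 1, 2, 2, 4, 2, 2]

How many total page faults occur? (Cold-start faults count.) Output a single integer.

Answer: 3

Derivation:
Step 0: ref 4 → FAULT, frames=[4,-,-]
Step 1: ref 4 → HIT, frames=[4,-,-]
Step 2: ref 4 → HIT, frames=[4,-,-]
Step 3: ref 1 → FAULT, frames=[4,1,-]
Step 4: ref 1 → HIT, frames=[4,1,-]
Step 5: ref 1 → HIT, frames=[4,1,-]
Step 6: ref 1 → HIT, frames=[4,1,-]
Step 7: ref 2 → FAULT, frames=[4,1,2]
Step 8: ref 2 → HIT, frames=[4,1,2]
Step 9: ref 4 → HIT, frames=[4,1,2]
Step 10: ref 2 → HIT, frames=[4,1,2]
Step 11: ref 2 → HIT, frames=[4,1,2]
Total faults: 3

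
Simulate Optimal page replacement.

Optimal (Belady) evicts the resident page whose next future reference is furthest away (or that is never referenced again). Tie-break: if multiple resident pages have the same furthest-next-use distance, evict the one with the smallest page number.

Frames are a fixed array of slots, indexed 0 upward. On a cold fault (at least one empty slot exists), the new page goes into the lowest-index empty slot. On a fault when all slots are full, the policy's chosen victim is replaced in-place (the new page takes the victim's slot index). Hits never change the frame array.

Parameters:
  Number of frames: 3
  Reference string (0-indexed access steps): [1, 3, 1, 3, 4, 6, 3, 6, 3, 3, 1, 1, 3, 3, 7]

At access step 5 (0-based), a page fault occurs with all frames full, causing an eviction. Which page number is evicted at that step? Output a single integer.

Step 0: ref 1 -> FAULT, frames=[1,-,-]
Step 1: ref 3 -> FAULT, frames=[1,3,-]
Step 2: ref 1 -> HIT, frames=[1,3,-]
Step 3: ref 3 -> HIT, frames=[1,3,-]
Step 4: ref 4 -> FAULT, frames=[1,3,4]
Step 5: ref 6 -> FAULT, evict 4, frames=[1,3,6]
At step 5: evicted page 4

Answer: 4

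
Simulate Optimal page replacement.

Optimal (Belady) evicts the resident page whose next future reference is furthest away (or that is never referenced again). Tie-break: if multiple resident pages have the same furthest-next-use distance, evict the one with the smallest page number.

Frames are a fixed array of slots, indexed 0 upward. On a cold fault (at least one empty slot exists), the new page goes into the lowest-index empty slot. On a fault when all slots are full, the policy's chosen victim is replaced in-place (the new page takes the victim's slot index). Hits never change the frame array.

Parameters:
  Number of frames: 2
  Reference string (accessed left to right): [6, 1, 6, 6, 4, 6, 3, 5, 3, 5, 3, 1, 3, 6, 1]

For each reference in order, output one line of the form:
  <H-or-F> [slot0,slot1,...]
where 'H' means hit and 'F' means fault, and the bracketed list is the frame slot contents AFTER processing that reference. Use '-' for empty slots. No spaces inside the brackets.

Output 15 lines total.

F [6,-]
F [6,1]
H [6,1]
H [6,1]
F [6,4]
H [6,4]
F [6,3]
F [5,3]
H [5,3]
H [5,3]
H [5,3]
F [1,3]
H [1,3]
F [1,6]
H [1,6]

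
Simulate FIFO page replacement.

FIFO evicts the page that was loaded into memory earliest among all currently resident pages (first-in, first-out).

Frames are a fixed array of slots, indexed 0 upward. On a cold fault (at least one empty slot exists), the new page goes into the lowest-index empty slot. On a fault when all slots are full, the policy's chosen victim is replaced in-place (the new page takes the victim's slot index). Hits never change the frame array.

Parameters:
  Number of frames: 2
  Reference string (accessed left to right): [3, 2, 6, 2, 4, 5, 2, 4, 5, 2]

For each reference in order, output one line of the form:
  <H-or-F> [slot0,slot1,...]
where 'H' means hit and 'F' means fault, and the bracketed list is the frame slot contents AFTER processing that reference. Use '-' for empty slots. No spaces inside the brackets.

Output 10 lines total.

F [3,-]
F [3,2]
F [6,2]
H [6,2]
F [6,4]
F [5,4]
F [5,2]
F [4,2]
F [4,5]
F [2,5]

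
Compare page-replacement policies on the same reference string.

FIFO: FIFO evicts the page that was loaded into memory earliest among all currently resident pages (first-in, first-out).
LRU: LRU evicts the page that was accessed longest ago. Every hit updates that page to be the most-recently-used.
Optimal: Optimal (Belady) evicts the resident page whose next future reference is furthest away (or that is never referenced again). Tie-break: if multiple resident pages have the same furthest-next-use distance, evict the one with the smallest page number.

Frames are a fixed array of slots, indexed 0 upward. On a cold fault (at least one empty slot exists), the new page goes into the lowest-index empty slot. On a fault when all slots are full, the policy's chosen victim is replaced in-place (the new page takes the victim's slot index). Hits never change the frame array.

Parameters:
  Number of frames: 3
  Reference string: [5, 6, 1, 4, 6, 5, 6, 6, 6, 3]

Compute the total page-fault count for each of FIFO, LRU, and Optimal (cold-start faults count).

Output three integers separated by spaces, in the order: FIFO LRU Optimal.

--- FIFO ---
  step 0: ref 5 -> FAULT, frames=[5,-,-] (faults so far: 1)
  step 1: ref 6 -> FAULT, frames=[5,6,-] (faults so far: 2)
  step 2: ref 1 -> FAULT, frames=[5,6,1] (faults so far: 3)
  step 3: ref 4 -> FAULT, evict 5, frames=[4,6,1] (faults so far: 4)
  step 4: ref 6 -> HIT, frames=[4,6,1] (faults so far: 4)
  step 5: ref 5 -> FAULT, evict 6, frames=[4,5,1] (faults so far: 5)
  step 6: ref 6 -> FAULT, evict 1, frames=[4,5,6] (faults so far: 6)
  step 7: ref 6 -> HIT, frames=[4,5,6] (faults so far: 6)
  step 8: ref 6 -> HIT, frames=[4,5,6] (faults so far: 6)
  step 9: ref 3 -> FAULT, evict 4, frames=[3,5,6] (faults so far: 7)
  FIFO total faults: 7
--- LRU ---
  step 0: ref 5 -> FAULT, frames=[5,-,-] (faults so far: 1)
  step 1: ref 6 -> FAULT, frames=[5,6,-] (faults so far: 2)
  step 2: ref 1 -> FAULT, frames=[5,6,1] (faults so far: 3)
  step 3: ref 4 -> FAULT, evict 5, frames=[4,6,1] (faults so far: 4)
  step 4: ref 6 -> HIT, frames=[4,6,1] (faults so far: 4)
  step 5: ref 5 -> FAULT, evict 1, frames=[4,6,5] (faults so far: 5)
  step 6: ref 6 -> HIT, frames=[4,6,5] (faults so far: 5)
  step 7: ref 6 -> HIT, frames=[4,6,5] (faults so far: 5)
  step 8: ref 6 -> HIT, frames=[4,6,5] (faults so far: 5)
  step 9: ref 3 -> FAULT, evict 4, frames=[3,6,5] (faults so far: 6)
  LRU total faults: 6
--- Optimal ---
  step 0: ref 5 -> FAULT, frames=[5,-,-] (faults so far: 1)
  step 1: ref 6 -> FAULT, frames=[5,6,-] (faults so far: 2)
  step 2: ref 1 -> FAULT, frames=[5,6,1] (faults so far: 3)
  step 3: ref 4 -> FAULT, evict 1, frames=[5,6,4] (faults so far: 4)
  step 4: ref 6 -> HIT, frames=[5,6,4] (faults so far: 4)
  step 5: ref 5 -> HIT, frames=[5,6,4] (faults so far: 4)
  step 6: ref 6 -> HIT, frames=[5,6,4] (faults so far: 4)
  step 7: ref 6 -> HIT, frames=[5,6,4] (faults so far: 4)
  step 8: ref 6 -> HIT, frames=[5,6,4] (faults so far: 4)
  step 9: ref 3 -> FAULT, evict 4, frames=[5,6,3] (faults so far: 5)
  Optimal total faults: 5

Answer: 7 6 5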